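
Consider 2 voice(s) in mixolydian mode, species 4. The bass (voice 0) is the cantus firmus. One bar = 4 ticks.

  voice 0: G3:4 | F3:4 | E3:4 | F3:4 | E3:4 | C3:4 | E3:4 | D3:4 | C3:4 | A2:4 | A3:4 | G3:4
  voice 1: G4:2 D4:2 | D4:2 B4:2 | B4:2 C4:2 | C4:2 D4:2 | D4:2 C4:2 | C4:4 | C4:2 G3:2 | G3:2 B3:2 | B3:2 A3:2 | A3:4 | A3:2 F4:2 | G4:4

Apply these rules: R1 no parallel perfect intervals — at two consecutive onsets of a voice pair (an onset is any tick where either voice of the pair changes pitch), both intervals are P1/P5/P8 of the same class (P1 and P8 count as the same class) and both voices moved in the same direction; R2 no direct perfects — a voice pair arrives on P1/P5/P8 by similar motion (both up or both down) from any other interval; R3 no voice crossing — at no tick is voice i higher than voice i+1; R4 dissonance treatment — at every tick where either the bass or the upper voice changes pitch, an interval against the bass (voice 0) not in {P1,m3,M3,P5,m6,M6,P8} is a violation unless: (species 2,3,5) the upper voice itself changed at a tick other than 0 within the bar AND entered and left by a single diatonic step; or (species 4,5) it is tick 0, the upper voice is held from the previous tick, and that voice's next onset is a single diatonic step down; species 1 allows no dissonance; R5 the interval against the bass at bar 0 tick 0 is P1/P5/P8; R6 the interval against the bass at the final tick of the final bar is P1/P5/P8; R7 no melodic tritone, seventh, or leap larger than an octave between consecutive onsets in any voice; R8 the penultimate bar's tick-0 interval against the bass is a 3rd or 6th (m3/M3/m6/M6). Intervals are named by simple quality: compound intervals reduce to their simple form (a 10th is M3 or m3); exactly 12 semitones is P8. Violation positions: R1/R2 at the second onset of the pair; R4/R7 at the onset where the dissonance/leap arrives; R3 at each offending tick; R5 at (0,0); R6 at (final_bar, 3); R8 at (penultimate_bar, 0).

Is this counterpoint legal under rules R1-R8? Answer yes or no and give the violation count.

bar 0: v0=G3 v1=G4 (P8)
bar 1: v0=F3 v1=D4 (M6)
bar 2: v0=E3 v1=B4 (P5)
bar 3: v0=F3 v1=C4 (P5)
bar 4: v0=E3 v1=D4 (m7)
bar 5: v0=C3 v1=C4 (P8)
bar 6: v0=E3 v1=C4 (m6)
bar 7: v0=D3 v1=G3 (P4)
bar 8: v0=C3 v1=B3 (M7)
bar 9: v0=A2 v1=A3 (P8)
bar 10: v0=A3 v1=A3 (P1)
bar 11: v0=G3 v1=G4 (P8)
  R4 @ bar1.2: F3/B4 TT untreated
  R7 @ bar2.2: B4->C4 leap 11st
  R4 @ bar7.0: D3/G3 P4 untreated
  R8 @ bar10.0: penult P1 not 3rd/6th

No (4 violations)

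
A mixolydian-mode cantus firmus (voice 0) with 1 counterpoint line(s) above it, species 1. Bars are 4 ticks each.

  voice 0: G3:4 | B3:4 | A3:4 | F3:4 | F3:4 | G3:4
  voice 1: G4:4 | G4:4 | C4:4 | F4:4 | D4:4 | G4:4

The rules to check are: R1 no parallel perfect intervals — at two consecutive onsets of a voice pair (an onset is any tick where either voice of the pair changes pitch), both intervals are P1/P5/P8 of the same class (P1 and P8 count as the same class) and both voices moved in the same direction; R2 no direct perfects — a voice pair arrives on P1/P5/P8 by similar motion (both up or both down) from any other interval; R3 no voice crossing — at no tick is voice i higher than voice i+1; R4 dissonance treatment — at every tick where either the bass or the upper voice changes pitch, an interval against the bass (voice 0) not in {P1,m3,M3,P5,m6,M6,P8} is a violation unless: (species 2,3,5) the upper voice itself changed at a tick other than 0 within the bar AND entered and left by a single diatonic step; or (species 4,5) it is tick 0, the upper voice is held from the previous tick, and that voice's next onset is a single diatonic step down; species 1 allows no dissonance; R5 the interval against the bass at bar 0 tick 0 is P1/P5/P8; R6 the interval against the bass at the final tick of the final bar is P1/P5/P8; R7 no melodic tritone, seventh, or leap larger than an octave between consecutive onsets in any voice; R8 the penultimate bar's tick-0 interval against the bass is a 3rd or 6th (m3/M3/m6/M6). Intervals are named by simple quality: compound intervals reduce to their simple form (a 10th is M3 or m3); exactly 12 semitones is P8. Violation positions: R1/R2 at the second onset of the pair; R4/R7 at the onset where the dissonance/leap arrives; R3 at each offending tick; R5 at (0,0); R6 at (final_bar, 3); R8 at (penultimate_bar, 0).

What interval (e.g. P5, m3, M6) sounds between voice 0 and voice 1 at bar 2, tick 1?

m3

voice 0=A3 voice 1=C4 -> m3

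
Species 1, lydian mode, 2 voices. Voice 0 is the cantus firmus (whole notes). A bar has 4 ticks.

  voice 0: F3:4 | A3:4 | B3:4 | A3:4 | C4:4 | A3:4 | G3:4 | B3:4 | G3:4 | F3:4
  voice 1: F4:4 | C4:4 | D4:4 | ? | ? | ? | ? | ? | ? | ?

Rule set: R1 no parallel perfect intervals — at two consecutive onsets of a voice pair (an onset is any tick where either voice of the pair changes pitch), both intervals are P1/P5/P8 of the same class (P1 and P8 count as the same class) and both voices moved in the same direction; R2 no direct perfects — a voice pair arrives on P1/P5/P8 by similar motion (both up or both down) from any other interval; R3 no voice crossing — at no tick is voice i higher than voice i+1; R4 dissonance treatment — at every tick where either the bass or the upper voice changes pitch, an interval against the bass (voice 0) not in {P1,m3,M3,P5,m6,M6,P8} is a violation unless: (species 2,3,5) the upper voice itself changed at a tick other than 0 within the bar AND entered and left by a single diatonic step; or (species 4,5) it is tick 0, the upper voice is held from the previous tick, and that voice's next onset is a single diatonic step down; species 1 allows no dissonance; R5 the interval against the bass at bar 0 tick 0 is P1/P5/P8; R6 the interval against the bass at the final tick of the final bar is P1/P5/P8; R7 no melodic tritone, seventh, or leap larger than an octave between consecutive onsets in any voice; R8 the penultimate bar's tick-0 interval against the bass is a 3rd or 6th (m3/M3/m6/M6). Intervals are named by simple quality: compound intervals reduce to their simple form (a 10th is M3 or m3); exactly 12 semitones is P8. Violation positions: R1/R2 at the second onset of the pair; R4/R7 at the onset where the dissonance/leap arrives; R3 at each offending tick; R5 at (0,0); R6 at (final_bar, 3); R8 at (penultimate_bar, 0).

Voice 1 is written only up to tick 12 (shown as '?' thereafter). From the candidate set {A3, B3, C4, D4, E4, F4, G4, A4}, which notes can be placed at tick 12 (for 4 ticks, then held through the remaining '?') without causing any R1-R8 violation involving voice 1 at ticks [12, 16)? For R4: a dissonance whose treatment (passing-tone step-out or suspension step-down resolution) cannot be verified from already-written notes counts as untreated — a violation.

{A4, C4, E4, F4}

A3: violates R2
B3: violates R4
C4: legal
D4: violates R4
E4: legal
F4: legal
G4: violates R4
A4: legal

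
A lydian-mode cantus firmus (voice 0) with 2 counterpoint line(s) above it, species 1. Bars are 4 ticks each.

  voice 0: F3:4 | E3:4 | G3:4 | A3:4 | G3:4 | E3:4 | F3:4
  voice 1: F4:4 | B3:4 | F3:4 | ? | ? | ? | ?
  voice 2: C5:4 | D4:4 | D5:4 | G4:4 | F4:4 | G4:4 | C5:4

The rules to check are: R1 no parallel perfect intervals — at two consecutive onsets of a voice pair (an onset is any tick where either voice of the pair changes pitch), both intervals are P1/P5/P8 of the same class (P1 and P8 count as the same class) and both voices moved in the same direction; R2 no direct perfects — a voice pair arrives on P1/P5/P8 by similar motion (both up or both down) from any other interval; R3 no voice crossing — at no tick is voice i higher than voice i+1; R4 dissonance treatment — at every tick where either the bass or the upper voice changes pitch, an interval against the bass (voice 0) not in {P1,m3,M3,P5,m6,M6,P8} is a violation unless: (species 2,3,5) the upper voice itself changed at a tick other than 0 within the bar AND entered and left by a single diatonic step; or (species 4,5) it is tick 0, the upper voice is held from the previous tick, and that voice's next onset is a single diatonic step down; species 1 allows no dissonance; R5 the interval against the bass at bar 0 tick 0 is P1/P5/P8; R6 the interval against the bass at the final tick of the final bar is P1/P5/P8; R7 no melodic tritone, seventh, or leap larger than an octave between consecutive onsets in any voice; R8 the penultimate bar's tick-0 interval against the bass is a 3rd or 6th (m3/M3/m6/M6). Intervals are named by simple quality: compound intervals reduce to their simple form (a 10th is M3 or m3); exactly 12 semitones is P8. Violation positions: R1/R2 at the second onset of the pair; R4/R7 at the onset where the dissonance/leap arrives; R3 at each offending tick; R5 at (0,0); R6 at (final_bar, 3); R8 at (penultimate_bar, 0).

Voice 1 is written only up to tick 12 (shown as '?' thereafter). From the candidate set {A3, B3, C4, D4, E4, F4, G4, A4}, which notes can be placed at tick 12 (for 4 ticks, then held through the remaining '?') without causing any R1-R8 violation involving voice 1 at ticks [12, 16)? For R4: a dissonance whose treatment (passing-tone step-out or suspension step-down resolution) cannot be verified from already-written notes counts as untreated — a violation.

A3: violates R2
B3: violates R4,R7
C4: legal
D4: violates R4
E4: violates R2,R7
F4: legal
G4: violates R4,R7
A4: violates R2,R3,R7

{C4, F4}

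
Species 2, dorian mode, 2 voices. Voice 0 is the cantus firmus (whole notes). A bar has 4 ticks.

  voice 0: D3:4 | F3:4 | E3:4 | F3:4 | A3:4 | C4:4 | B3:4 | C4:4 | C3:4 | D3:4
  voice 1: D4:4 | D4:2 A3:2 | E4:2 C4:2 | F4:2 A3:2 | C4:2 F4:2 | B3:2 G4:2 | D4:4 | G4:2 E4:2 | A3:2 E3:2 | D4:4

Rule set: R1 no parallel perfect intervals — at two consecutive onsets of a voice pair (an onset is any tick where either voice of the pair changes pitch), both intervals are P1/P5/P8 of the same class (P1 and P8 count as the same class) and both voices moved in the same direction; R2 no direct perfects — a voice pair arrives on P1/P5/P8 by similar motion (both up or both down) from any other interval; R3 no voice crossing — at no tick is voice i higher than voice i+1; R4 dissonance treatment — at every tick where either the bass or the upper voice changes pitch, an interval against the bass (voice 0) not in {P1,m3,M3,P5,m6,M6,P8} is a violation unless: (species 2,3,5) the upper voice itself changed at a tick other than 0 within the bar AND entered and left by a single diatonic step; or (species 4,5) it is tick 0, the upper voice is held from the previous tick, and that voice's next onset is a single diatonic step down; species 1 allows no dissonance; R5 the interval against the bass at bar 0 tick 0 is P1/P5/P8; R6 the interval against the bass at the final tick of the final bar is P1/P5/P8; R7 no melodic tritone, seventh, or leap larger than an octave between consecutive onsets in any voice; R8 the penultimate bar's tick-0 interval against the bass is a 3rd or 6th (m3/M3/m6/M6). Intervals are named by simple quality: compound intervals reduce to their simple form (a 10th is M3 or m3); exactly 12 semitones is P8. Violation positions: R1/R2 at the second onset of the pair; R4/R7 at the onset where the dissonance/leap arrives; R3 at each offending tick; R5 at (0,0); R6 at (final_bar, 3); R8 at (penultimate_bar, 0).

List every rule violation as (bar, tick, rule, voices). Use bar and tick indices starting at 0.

bar 0: v0=D3 v1=D4 downbeat P8
bar 1: v0=F3 v1=D4 downbeat M6
bar 2: v0=E3 v1=E4 downbeat P8
bar 3: v0=F3 v1=F4 downbeat P8
bar 4: v0=A3 v1=C4 downbeat m3
bar 5: v0=C4 v1=B3 downbeat m2
bar 6: v0=B3 v1=D4 downbeat m3
bar 7: v0=C4 v1=G4 downbeat P5
bar 8: v0=C3 v1=A3 downbeat M6
bar 9: v0=D3 v1=D4 downbeat P8
  -> R2 @ bar 3 tick 0 v(0, 1): E3/C4 m6 -> F3/F4 P8 similar
  -> R3 @ bar 5 tick 0 v(0, 1): C4 above B3
  -> R4 @ bar 5 tick 0 v(0, 1): C4/B3 m2 untreated
  -> R7 @ bar 5 tick 0 v(1,): F4->B3 leap 6st
  -> R3 @ bar 5 tick 1 v(0, 1): C4 above B3
  -> R2 @ bar 7 tick 0 v(0, 1): B3/D4 m3 -> C4/G4 P5 similar
  -> R2 @ bar 9 tick 0 v(0, 1): C3/E3 M3 -> D3/D4 P8 similar
  -> R7 @ bar 9 tick 0 v(1,): E3->D4 leap 10st

(3, 0, R2, (0, 1))
(5, 0, R3, (0, 1))
(5, 0, R4, (0, 1))
(5, 0, R7, (1,))
(5, 1, R3, (0, 1))
(7, 0, R2, (0, 1))
(9, 0, R2, (0, 1))
(9, 0, R7, (1,))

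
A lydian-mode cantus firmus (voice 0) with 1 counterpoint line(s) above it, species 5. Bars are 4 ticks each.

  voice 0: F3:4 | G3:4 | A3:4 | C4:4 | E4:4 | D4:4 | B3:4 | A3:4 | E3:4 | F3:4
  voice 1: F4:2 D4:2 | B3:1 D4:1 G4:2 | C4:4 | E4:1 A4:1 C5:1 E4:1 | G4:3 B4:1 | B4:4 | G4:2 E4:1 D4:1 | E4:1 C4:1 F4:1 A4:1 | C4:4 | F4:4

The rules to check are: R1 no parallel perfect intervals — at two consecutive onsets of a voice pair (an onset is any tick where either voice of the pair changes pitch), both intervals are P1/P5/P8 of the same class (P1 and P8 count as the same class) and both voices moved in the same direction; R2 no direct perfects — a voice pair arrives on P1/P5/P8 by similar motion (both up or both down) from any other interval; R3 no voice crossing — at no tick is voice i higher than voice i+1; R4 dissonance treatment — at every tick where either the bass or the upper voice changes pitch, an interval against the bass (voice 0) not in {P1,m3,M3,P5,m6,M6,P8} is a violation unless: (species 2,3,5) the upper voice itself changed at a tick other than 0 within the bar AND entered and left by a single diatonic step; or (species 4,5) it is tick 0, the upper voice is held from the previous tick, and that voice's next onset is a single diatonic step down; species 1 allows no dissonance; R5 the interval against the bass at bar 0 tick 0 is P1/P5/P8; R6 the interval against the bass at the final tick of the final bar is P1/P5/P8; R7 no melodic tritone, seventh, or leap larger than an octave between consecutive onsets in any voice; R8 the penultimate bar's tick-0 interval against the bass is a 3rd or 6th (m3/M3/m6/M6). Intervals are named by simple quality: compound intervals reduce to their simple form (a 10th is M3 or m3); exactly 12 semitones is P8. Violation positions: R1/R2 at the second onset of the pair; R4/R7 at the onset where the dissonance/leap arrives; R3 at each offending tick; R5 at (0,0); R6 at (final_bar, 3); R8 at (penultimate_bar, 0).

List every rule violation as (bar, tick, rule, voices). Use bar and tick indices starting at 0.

(6, 2, R4, (0, 1))
(9, 0, R2, (0, 1))

bar 0: v0=F3 v1=F4 downbeat P8
bar 1: v0=G3 v1=B3 downbeat M3
bar 2: v0=A3 v1=C4 downbeat m3
bar 3: v0=C4 v1=E4 downbeat M3
bar 4: v0=E4 v1=G4 downbeat m3
bar 5: v0=D4 v1=B4 downbeat M6
bar 6: v0=B3 v1=G4 downbeat m6
bar 7: v0=A3 v1=E4 downbeat P5
bar 8: v0=E3 v1=C4 downbeat m6
bar 9: v0=F3 v1=F4 downbeat P8
  -> R4 @ bar 6 tick 2 v(0, 1): B3/E4 P4 untreated
  -> R2 @ bar 9 tick 0 v(0, 1): E3/C4 m6 -> F3/F4 P8 similar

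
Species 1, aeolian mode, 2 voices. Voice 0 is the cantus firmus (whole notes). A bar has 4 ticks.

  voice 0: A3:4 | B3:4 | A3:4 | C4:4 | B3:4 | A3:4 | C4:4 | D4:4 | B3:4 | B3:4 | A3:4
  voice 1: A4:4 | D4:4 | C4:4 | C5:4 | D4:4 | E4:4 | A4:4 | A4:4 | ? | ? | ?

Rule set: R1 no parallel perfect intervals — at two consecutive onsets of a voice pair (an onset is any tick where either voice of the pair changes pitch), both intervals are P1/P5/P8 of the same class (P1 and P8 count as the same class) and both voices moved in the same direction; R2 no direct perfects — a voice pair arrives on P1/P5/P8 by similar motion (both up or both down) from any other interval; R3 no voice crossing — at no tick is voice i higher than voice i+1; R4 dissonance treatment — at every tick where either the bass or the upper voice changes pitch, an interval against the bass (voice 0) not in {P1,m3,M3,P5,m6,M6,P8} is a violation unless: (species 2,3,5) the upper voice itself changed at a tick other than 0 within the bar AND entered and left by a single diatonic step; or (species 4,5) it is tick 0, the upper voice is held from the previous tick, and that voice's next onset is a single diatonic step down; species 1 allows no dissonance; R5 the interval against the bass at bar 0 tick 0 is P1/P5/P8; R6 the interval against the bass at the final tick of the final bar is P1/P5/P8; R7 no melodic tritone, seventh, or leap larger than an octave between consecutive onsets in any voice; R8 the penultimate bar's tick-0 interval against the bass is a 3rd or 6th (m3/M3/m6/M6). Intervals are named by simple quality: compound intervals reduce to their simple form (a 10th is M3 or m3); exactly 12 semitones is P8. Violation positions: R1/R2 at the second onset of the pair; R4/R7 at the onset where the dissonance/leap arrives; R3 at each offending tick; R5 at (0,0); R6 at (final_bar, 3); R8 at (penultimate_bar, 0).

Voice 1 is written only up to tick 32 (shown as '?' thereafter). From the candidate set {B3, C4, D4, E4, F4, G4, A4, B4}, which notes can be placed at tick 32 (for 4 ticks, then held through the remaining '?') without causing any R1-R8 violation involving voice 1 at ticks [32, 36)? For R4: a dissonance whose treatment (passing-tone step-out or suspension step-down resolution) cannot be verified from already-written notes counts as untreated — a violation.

B3: violates R2,R7
C4: violates R4
D4: legal
E4: violates R4
F4: violates R4
G4: legal
A4: violates R4
B4: legal

{B4, D4, G4}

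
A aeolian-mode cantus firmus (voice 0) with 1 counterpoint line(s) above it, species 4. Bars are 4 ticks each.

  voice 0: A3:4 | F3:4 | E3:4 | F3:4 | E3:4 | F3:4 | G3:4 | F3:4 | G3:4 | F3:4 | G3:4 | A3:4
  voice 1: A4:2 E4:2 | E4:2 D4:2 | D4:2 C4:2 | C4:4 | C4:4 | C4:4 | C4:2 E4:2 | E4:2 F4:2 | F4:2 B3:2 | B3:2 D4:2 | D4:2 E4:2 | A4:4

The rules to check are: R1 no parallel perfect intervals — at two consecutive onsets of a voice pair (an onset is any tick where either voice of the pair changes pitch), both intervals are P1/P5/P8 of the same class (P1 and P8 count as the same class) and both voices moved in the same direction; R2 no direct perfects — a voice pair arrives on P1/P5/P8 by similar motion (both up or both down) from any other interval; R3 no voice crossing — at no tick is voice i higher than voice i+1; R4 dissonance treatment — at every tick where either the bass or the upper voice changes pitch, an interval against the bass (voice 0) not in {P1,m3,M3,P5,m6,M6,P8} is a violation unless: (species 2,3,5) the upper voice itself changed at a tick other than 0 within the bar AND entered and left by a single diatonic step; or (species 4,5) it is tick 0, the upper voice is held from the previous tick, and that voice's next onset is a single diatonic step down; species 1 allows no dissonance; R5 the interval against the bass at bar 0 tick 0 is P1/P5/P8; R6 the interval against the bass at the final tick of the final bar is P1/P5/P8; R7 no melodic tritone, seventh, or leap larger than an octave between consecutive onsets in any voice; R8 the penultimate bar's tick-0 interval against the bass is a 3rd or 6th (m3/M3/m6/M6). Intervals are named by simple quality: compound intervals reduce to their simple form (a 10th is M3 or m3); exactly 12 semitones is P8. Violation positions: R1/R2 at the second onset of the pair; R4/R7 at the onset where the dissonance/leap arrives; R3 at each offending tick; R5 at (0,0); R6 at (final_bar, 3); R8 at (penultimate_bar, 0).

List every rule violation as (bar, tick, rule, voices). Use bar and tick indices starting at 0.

bar 0: v0=A3 v1=A4 downbeat P8
bar 1: v0=F3 v1=E4 downbeat M7
bar 2: v0=E3 v1=D4 downbeat m7
bar 3: v0=F3 v1=C4 downbeat P5
bar 4: v0=E3 v1=C4 downbeat m6
bar 5: v0=F3 v1=C4 downbeat P5
bar 6: v0=G3 v1=C4 downbeat P4
bar 7: v0=F3 v1=E4 downbeat M7
bar 8: v0=G3 v1=F4 downbeat m7
bar 9: v0=F3 v1=B3 downbeat TT
bar 10: v0=G3 v1=D4 downbeat P5
bar 11: v0=A3 v1=A4 downbeat P8
  -> R4 @ bar 6 tick 0 v(0, 1): G3/C4 P4 untreated
  -> R4 @ bar 7 tick 0 v(0, 1): F3/E4 M7 untreated
  -> R4 @ bar 8 tick 0 v(0, 1): G3/F4 m7 untreated
  -> R7 @ bar 8 tick 2 v(1,): F4->B3 leap 6st
  -> R4 @ bar 9 tick 0 v(0, 1): F3/B3 TT untreated
  -> R8 @ bar 10 tick 0 v(0, 1): penult P5 not 3rd/6th
  -> R2 @ bar 11 tick 0 v(0, 1): G3/E4 M6 -> A3/A4 P8 similar

(6, 0, R4, (0, 1))
(7, 0, R4, (0, 1))
(8, 0, R4, (0, 1))
(8, 2, R7, (1,))
(9, 0, R4, (0, 1))
(10, 0, R8, (0, 1))
(11, 0, R2, (0, 1))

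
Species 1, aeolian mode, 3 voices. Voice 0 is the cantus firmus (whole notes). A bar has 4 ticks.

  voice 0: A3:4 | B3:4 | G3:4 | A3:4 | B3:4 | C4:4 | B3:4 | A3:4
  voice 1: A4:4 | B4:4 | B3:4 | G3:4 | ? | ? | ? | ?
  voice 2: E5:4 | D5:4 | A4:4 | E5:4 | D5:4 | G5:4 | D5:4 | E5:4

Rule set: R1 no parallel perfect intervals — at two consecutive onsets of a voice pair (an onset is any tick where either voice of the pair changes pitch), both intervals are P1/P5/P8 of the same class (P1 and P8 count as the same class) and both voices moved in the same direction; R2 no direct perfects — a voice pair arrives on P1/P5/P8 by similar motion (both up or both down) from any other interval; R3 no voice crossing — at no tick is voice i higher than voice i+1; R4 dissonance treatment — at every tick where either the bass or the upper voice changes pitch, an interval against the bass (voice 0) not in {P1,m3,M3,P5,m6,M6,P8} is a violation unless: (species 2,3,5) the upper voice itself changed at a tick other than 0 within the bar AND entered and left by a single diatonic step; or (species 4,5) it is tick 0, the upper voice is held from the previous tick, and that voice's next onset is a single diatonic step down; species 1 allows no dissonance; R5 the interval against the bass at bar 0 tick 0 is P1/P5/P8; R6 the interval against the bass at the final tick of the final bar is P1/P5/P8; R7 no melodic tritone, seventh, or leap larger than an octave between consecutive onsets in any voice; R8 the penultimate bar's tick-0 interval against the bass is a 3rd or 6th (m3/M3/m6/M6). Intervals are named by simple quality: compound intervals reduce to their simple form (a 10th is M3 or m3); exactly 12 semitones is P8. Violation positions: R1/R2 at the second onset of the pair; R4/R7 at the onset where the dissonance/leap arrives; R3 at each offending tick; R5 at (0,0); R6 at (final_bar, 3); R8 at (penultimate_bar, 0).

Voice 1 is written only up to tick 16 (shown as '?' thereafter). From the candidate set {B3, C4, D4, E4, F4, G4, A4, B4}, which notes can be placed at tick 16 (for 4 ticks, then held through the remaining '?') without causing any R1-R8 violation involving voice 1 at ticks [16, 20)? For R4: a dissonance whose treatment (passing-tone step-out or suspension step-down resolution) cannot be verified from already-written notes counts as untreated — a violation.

B3: violates R2
C4: violates R4
D4: legal
E4: violates R4
F4: violates R4,R7
G4: legal
A4: violates R4,R7
B4: violates R2,R7

{D4, G4}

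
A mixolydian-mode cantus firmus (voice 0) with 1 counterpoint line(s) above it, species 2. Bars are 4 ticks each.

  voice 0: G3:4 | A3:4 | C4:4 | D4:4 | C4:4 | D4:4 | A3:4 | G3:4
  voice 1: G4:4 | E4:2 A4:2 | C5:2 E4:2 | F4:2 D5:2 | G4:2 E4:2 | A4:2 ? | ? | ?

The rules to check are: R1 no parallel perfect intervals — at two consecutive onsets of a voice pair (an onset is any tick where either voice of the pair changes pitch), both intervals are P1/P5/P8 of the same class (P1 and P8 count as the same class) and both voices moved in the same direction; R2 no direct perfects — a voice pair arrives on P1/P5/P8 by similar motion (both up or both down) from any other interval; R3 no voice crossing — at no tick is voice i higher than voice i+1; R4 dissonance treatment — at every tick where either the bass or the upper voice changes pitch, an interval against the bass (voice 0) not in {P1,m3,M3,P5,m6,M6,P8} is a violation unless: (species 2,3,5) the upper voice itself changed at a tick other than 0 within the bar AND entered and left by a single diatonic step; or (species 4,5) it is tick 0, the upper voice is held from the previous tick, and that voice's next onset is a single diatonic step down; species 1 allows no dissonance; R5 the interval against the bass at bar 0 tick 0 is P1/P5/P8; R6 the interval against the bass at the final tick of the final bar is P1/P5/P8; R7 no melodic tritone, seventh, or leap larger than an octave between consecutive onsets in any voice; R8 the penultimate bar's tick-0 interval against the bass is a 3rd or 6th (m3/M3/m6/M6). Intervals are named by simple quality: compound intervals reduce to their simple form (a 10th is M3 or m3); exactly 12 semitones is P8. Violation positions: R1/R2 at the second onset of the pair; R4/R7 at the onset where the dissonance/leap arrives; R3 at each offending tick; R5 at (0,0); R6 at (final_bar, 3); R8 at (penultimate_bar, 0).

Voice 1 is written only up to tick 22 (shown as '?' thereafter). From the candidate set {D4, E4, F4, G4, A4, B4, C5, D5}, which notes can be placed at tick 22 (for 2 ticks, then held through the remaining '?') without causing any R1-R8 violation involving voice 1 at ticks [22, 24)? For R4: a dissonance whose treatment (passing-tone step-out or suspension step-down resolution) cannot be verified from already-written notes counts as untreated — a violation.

D4: legal
E4: violates R4
F4: legal
G4: violates R4
A4: legal
B4: legal
C5: violates R4
D5: legal

{A4, B4, D4, D5, F4}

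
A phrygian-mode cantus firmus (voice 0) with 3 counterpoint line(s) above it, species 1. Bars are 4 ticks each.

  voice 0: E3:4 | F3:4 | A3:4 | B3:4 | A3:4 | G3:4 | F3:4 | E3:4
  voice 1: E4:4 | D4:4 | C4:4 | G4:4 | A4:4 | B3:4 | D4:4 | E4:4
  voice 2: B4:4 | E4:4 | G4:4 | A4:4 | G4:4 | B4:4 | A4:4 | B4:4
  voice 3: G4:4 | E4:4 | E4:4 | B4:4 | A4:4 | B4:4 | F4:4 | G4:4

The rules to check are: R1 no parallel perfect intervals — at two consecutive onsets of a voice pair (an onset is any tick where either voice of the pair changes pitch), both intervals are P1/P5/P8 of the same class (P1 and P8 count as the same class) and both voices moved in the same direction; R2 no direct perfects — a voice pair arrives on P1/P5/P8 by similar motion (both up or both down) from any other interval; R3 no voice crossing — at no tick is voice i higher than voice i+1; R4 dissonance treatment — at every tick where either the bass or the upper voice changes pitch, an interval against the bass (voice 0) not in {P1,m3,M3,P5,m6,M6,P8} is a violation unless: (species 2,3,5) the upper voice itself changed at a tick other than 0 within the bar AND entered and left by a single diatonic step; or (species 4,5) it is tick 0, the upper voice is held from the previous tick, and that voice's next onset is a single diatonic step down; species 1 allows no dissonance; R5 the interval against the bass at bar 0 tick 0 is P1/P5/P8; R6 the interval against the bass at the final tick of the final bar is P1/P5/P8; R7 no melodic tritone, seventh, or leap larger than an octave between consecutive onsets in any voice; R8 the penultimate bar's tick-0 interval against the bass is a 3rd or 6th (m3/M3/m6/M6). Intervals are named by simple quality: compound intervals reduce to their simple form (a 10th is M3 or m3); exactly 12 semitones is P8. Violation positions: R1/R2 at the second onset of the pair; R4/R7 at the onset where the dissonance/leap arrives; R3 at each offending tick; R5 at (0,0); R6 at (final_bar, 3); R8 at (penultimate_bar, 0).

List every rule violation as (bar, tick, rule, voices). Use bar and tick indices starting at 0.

(0, 0, R3, (2, 3))
(0, 0, R5, (0, 3))
(0, 1, R3, (2, 3))
(0, 2, R3, (2, 3))
(0, 3, R3, (2, 3))
(1, 0, R2, (2, 3))
(1, 0, R4, (0, 2))
(1, 0, R4, (0, 3))
(2, 0, R3, (2, 3))
(2, 0, R4, (0, 2))
(2, 1, R3, (2, 3))
(2, 2, R3, (2, 3))
(2, 3, R3, (2, 3))
(3, 0, R2, (0, 3))
(3, 0, R4, (0, 2))
(4, 0, R1, (0, 3))
(4, 0, R3, (1, 2))
(4, 0, R4, (0, 2))
(4, 1, R3, (1, 2))
(4, 2, R3, (1, 2))
(4, 3, R3, (1, 2))
(5, 0, R2, (2, 3))
(5, 0, R7, (1,))
(6, 0, R2, (0, 3))
(6, 0, R3, (2, 3))
(6, 0, R7, (3,))
(6, 0, R8, (0, 3))
(6, 1, R3, (2, 3))
(6, 2, R3, (2, 3))
(6, 3, R3, (2, 3))
(7, 0, R1, (1, 2))
(7, 0, R3, (2, 3))
(7, 1, R3, (2, 3))
(7, 2, R3, (2, 3))
(7, 3, R3, (2, 3))
(7, 3, R6, (0, 3))

bar 0: v0=E3 v1=E4 v2=B4 v3=G4 downbeat m3
bar 1: v0=F3 v1=D4 v2=E4 v3=E4 downbeat M7
bar 2: v0=A3 v1=C4 v2=G4 v3=E4 downbeat P5
bar 3: v0=B3 v1=G4 v2=A4 v3=B4 downbeat P8
bar 4: v0=A3 v1=A4 v2=G4 v3=A4 downbeat P8
bar 5: v0=G3 v1=B3 v2=B4 v3=B4 downbeat M3
bar 6: v0=F3 v1=D4 v2=A4 v3=F4 downbeat P8
bar 7: v0=E3 v1=E4 v2=B4 v3=G4 downbeat m3
  -> R3 @ bar 0 tick 0 v(2, 3): B4 above G4
  -> R5 @ bar 0 tick 0 v(0, 3): opens on m3
  -> R3 @ bar 0 tick 1 v(2, 3): B4 above G4
  -> R3 @ bar 0 tick 2 v(2, 3): B4 above G4
  -> R3 @ bar 0 tick 3 v(2, 3): B4 above G4
  -> R2 @ bar 1 tick 0 v(2, 3): B4/G4 M3 -> E4/E4 P1 similar
  -> R4 @ bar 1 tick 0 v(0, 2): F3/E4 M7 untreated
  -> R4 @ bar 1 tick 0 v(0, 3): F3/E4 M7 untreated
  -> R3 @ bar 2 tick 0 v(2, 3): G4 above E4
  -> R4 @ bar 2 tick 0 v(0, 2): A3/G4 m7 untreated
  -> R3 @ bar 2 tick 1 v(2, 3): G4 above E4
  -> R3 @ bar 2 tick 2 v(2, 3): G4 above E4
  -> R3 @ bar 2 tick 3 v(2, 3): G4 above E4
  -> R2 @ bar 3 tick 0 v(0, 3): A3/E4 P5 -> B3/B4 P8 similar
  -> R4 @ bar 3 tick 0 v(0, 2): B3/A4 m7 untreated
  -> R1 @ bar 4 tick 0 v(0, 3): B3/B4 P8 -> A3/A4 P8 similar
  -> R3 @ bar 4 tick 0 v(1, 2): A4 above G4
  -> R4 @ bar 4 tick 0 v(0, 2): A3/G4 m7 untreated
  -> R3 @ bar 4 tick 1 v(1, 2): A4 above G4
  -> R3 @ bar 4 tick 2 v(1, 2): A4 above G4
  -> R3 @ bar 4 tick 3 v(1, 2): A4 above G4
  -> R2 @ bar 5 tick 0 v(2, 3): G4/A4 M2 -> B4/B4 P1 similar
  -> R7 @ bar 5 tick 0 v(1,): A4->B3 leap 10st
  -> R2 @ bar 6 tick 0 v(0, 3): G3/B4 M3 -> F3/F4 P8 similar
  -> R3 @ bar 6 tick 0 v(2, 3): A4 above F4
  -> R7 @ bar 6 tick 0 v(3,): B4->F4 leap 6st
  -> R8 @ bar 6 tick 0 v(0, 3): penult P8 not 3rd/6th
  -> R3 @ bar 6 tick 1 v(2, 3): A4 above F4
  -> R3 @ bar 6 tick 2 v(2, 3): A4 above F4
  -> R3 @ bar 6 tick 3 v(2, 3): A4 above F4
  -> R1 @ bar 7 tick 0 v(1, 2): D4/A4 P5 -> E4/B4 P5 similar
  -> R3 @ bar 7 tick 0 v(2, 3): B4 above G4
  -> R3 @ bar 7 tick 1 v(2, 3): B4 above G4
  -> R3 @ bar 7 tick 2 v(2, 3): B4 above G4
  -> R3 @ bar 7 tick 3 v(2, 3): B4 above G4
  -> R6 @ bar 7 tick 3 v(0, 3): closes on m3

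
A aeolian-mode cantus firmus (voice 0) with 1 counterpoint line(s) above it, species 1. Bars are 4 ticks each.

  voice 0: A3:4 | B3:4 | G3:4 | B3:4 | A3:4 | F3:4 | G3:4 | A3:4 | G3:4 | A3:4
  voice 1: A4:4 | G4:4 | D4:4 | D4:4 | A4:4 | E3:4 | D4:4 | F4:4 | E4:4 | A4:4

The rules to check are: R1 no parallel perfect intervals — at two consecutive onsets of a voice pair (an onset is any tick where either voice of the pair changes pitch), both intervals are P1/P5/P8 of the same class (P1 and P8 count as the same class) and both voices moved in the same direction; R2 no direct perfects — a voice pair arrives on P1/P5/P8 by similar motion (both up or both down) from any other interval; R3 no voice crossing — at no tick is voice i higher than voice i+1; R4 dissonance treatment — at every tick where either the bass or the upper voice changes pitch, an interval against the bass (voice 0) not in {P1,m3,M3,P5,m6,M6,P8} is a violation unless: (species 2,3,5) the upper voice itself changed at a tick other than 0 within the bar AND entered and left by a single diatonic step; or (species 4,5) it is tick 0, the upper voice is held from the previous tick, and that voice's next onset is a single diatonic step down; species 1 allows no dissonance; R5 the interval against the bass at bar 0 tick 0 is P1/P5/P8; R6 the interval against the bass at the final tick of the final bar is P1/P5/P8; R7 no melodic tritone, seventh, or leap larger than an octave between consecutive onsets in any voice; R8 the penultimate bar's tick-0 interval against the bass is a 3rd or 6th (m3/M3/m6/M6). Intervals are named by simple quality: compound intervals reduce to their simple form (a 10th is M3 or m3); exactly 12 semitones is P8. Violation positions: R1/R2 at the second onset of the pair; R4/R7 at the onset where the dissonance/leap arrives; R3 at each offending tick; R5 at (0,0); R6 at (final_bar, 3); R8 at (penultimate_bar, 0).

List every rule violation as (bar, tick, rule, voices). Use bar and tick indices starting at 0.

(2, 0, R2, (0, 1))
(5, 0, R3, (0, 1))
(5, 0, R4, (0, 1))
(5, 0, R7, (1,))
(5, 1, R3, (0, 1))
(5, 2, R3, (0, 1))
(5, 3, R3, (0, 1))
(6, 0, R2, (0, 1))
(6, 0, R7, (1,))
(9, 0, R2, (0, 1))

bar 0: v0=A3 v1=A4 downbeat P8
bar 1: v0=B3 v1=G4 downbeat m6
bar 2: v0=G3 v1=D4 downbeat P5
bar 3: v0=B3 v1=D4 downbeat m3
bar 4: v0=A3 v1=A4 downbeat P8
bar 5: v0=F3 v1=E3 downbeat m2
bar 6: v0=G3 v1=D4 downbeat P5
bar 7: v0=A3 v1=F4 downbeat m6
bar 8: v0=G3 v1=E4 downbeat M6
bar 9: v0=A3 v1=A4 downbeat P8
  -> R2 @ bar 2 tick 0 v(0, 1): B3/G4 m6 -> G3/D4 P5 similar
  -> R3 @ bar 5 tick 0 v(0, 1): F3 above E3
  -> R4 @ bar 5 tick 0 v(0, 1): F3/E3 m2 untreated
  -> R7 @ bar 5 tick 0 v(1,): A4->E3 leap 17st
  -> R3 @ bar 5 tick 1 v(0, 1): F3 above E3
  -> R3 @ bar 5 tick 2 v(0, 1): F3 above E3
  -> R3 @ bar 5 tick 3 v(0, 1): F3 above E3
  -> R2 @ bar 6 tick 0 v(0, 1): F3/E3 m2 -> G3/D4 P5 similar
  -> R7 @ bar 6 tick 0 v(1,): E3->D4 leap 10st
  -> R2 @ bar 9 tick 0 v(0, 1): G3/E4 M6 -> A3/A4 P8 similar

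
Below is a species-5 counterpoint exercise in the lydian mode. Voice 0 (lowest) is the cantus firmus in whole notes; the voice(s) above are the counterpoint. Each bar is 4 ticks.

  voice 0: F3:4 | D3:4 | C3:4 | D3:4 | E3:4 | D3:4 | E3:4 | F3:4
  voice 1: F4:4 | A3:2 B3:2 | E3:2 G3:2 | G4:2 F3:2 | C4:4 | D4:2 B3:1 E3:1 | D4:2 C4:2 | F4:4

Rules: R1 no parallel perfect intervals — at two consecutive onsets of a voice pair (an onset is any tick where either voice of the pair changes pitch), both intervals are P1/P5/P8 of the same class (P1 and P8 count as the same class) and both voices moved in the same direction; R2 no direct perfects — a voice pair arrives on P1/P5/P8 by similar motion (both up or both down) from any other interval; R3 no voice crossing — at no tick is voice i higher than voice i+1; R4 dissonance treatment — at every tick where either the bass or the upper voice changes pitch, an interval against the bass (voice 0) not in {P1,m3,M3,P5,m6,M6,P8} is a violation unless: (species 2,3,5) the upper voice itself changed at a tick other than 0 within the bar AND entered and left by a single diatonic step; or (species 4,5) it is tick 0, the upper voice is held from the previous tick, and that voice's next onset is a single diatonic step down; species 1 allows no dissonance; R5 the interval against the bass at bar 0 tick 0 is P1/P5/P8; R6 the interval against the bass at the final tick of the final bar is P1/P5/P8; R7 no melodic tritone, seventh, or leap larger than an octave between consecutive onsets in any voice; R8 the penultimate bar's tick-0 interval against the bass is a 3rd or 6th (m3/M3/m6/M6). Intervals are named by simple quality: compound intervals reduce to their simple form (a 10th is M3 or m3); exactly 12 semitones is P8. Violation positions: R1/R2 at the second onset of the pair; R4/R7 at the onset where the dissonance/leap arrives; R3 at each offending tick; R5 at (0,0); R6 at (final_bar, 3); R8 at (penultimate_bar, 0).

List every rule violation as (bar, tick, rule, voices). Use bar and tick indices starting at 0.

bar 0: v0=F3 v1=F4 downbeat P8
bar 1: v0=D3 v1=A3 downbeat P5
bar 2: v0=C3 v1=E3 downbeat M3
bar 3: v0=D3 v1=G4 downbeat P4
bar 4: v0=E3 v1=C4 downbeat m6
bar 5: v0=D3 v1=D4 downbeat P8
bar 6: v0=E3 v1=D4 downbeat m7
bar 7: v0=F3 v1=F4 downbeat P8
  -> R2 @ bar 1 tick 0 v(0, 1): F3/F4 P8 -> D3/A3 P5 similar
  -> R4 @ bar 3 tick 0 v(0, 1): D3/G4 P4 untreated
  -> R7 @ bar 3 tick 2 v(1,): G4->F3 leap 14st
  -> R4 @ bar 5 tick 3 v(0, 1): D3/E3 M2 untreated
  -> R4 @ bar 6 tick 0 v(0, 1): E3/D4 m7 untreated
  -> R7 @ bar 6 tick 0 v(1,): E3->D4 leap 10st
  -> R8 @ bar 6 tick 0 v(0, 1): penult m7 not 3rd/6th
  -> R2 @ bar 7 tick 0 v(0, 1): E3/C4 m6 -> F3/F4 P8 similar

(1, 0, R2, (0, 1))
(3, 0, R4, (0, 1))
(3, 2, R7, (1,))
(5, 3, R4, (0, 1))
(6, 0, R4, (0, 1))
(6, 0, R7, (1,))
(6, 0, R8, (0, 1))
(7, 0, R2, (0, 1))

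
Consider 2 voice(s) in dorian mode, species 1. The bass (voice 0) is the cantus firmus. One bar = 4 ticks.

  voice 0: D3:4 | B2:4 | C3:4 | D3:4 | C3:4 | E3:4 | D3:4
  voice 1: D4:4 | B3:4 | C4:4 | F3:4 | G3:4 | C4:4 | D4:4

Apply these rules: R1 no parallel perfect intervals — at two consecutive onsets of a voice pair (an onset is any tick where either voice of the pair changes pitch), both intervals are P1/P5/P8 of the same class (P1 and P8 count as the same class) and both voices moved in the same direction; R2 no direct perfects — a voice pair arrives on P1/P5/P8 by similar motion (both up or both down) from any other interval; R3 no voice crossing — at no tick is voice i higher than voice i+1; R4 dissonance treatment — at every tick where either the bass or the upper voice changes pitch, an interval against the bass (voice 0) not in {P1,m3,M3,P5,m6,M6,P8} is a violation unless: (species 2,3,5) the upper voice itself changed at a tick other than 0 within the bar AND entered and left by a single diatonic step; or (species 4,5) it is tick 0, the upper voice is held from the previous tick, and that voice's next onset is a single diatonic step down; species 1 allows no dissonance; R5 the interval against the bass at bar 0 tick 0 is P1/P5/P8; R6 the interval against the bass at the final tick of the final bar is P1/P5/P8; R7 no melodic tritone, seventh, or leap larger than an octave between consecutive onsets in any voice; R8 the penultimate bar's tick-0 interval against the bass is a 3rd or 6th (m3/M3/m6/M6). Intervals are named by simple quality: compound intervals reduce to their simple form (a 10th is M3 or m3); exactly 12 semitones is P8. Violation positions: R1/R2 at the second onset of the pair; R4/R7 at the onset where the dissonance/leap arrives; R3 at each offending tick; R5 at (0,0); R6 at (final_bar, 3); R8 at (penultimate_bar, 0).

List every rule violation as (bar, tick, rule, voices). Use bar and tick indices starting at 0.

bar 0: v0=D3 v1=D4 downbeat P8
bar 1: v0=B2 v1=B3 downbeat P8
bar 2: v0=C3 v1=C4 downbeat P8
bar 3: v0=D3 v1=F3 downbeat m3
bar 4: v0=C3 v1=G3 downbeat P5
bar 5: v0=E3 v1=C4 downbeat m6
bar 6: v0=D3 v1=D4 downbeat P8
  -> R1 @ bar 1 tick 0 v(0, 1): D3/D4 P8 -> B2/B3 P8 similar
  -> R1 @ bar 2 tick 0 v(0, 1): B2/B3 P8 -> C3/C4 P8 similar

(1, 0, R1, (0, 1))
(2, 0, R1, (0, 1))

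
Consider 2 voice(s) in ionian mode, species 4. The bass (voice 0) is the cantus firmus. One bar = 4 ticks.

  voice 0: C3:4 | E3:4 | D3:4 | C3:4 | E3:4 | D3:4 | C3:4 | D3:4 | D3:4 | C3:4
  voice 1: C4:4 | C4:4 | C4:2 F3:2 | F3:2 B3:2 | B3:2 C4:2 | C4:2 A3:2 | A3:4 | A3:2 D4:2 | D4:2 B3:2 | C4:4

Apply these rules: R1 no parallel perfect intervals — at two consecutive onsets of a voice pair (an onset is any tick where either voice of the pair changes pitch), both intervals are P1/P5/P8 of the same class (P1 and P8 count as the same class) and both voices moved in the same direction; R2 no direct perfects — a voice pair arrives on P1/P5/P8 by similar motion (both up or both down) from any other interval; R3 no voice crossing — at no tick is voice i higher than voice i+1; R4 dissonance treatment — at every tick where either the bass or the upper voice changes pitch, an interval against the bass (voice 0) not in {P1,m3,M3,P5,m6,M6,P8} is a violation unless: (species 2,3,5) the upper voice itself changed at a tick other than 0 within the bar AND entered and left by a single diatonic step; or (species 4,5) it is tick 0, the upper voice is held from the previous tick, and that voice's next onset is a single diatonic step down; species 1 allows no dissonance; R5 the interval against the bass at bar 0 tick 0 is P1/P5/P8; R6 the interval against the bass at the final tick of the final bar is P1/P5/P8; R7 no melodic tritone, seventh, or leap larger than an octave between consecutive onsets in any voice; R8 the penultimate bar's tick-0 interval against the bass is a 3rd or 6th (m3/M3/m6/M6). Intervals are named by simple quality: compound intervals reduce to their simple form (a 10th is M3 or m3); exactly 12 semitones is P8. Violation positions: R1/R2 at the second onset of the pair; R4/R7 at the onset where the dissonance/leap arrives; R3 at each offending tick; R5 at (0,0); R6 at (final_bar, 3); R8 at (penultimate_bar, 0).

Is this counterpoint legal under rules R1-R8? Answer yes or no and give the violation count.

No (6 violations)

bar 0: v0=C3 v1=C4 (P8)
bar 1: v0=E3 v1=C4 (m6)
bar 2: v0=D3 v1=C4 (m7)
bar 3: v0=C3 v1=F3 (P4)
bar 4: v0=E3 v1=B3 (P5)
bar 5: v0=D3 v1=C4 (m7)
bar 6: v0=C3 v1=A3 (M6)
bar 7: v0=D3 v1=A3 (P5)
bar 8: v0=D3 v1=D4 (P8)
bar 9: v0=C3 v1=C4 (P8)
  R4 @ bar2.0: D3/C4 m7 untreated
  R4 @ bar3.0: C3/F3 P4 untreated
  R4 @ bar3.2: C3/B3 M7 untreated
  R7 @ bar3.2: F3->B3 leap 6st
  R4 @ bar5.0: D3/C4 m7 untreated
  R8 @ bar8.0: penult P8 not 3rd/6th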